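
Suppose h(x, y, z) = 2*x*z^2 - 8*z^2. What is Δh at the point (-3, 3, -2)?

∂²h/∂x² = 0
∂²h/∂y² = 0
∂²h/∂z² = 4*(x - 4)
∇²h = 4*x - 16
At (-3, 3, -2): -28.

-28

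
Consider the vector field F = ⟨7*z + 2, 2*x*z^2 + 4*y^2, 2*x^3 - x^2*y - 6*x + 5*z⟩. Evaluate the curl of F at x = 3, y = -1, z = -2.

(15, -47, 8)

(∇×F)₁ = ∂F₃/∂y − ∂F₂/∂z = -x^2 - 4*x*z
(∇×F)₂ = ∂F₁/∂z − ∂F₃/∂x = -6*x^2 + 2*x*y + 13
(∇×F)₃ = ∂F₂/∂x − ∂F₁/∂y = 2*z^2
∇×F = (-x^2 - 4*x*z, -6*x^2 + 2*x*y + 13, 2*z^2)
At (3, -1, -2): (15, -47, 8).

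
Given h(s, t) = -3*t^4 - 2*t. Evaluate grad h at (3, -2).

(0, 94)

∂h/∂s = 0
∂h/∂t = -12*t^3 - 2
∇h = (0, -12*t^3 - 2)
At (3, -2): (0, 94).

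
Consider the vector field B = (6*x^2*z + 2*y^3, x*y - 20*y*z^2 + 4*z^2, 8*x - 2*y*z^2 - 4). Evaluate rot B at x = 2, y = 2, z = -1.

(∇×B)₁ = ∂B₃/∂y − ∂B₂/∂z = 40*y*z - 2*z^2 - 8*z
(∇×B)₂ = ∂B₁/∂z − ∂B₃/∂x = 6*x^2 - 8
(∇×B)₃ = ∂B₂/∂x − ∂B₁/∂y = -6*y^2 + y
∇×B = (40*y*z - 2*z^2 - 8*z, 6*x^2 - 8, -6*y^2 + y)
At (2, 2, -1): (-74, 16, -22).

(-74, 16, -22)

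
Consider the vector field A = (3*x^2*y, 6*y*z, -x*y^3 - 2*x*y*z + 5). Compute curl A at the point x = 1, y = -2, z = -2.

(4, 0, -3)

(∇×A)₁ = ∂A₃/∂y − ∂A₂/∂z = -3*x*y^2 - 2*x*z - 6*y
(∇×A)₂ = ∂A₁/∂z − ∂A₃/∂x = y^3 + 2*y*z
(∇×A)₃ = ∂A₂/∂x − ∂A₁/∂y = -3*x^2
∇×A = (-3*x*y^2 - 2*x*z - 6*y, y^3 + 2*y*z, -3*x^2)
At (1, -2, -2): (4, 0, -3).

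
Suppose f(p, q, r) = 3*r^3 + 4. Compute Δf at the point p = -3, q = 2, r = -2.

-36

∂²f/∂p² = 0
∂²f/∂q² = 0
∂²f/∂r² = 18*r
∇²f = 18*r
At (-3, 2, -2): -36.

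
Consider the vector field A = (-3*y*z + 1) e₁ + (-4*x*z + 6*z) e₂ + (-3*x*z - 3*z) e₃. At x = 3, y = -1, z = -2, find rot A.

(∇×A)₁ = ∂A₃/∂y − ∂A₂/∂z = 4*x - 6
(∇×A)₂ = ∂A₁/∂z − ∂A₃/∂x = -3*y + 3*z
(∇×A)₃ = ∂A₂/∂x − ∂A₁/∂y = -z
∇×A = (4*x - 6, -3*y + 3*z, -z)
At (3, -1, -2): (6, -3, 2).

(6, -3, 2)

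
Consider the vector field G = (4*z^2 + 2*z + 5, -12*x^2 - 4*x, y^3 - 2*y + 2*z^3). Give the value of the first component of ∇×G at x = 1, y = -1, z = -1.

1

(∇×G)_1 = ∂G₃/∂y − ∂G₂/∂z
= 3*y^2 - 2 − (0)
= 3*y^2 - 2
At (1, -1, -1): 1.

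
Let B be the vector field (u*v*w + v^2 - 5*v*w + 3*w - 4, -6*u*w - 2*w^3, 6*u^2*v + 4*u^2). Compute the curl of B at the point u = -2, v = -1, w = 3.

(∇×B)₁ = ∂B₃/∂v − ∂B₂/∂w = 6*u^2 + 6*u + 6*w^2
(∇×B)₂ = ∂B₁/∂w − ∂B₃/∂u = -11*u*v - 8*u - 5*v + 3
(∇×B)₃ = ∂B₂/∂u − ∂B₁/∂v = -u*w - 2*v - w
∇×B = (6*u^2 + 6*u + 6*w^2, -11*u*v - 8*u - 5*v + 3, -u*w - 2*v - w)
At (-2, -1, 3): (66, 2, 5).

(66, 2, 5)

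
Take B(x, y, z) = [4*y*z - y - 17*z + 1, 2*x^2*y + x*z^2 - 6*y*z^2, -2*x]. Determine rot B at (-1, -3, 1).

(∇×B)₁ = ∂B₃/∂y − ∂B₂/∂z = -2*x*z + 12*y*z
(∇×B)₂ = ∂B₁/∂z − ∂B₃/∂x = 4*y - 15
(∇×B)₃ = ∂B₂/∂x − ∂B₁/∂y = 4*x*y + z^2 - 4*z + 1
∇×B = (-2*x*z + 12*y*z, 4*y - 15, 4*x*y + z^2 - 4*z + 1)
At (-1, -3, 1): (-34, -27, 10).

(-34, -27, 10)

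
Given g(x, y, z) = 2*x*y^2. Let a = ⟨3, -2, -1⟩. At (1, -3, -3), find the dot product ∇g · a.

∂g/∂x = 2*y^2
∂g/∂y = 4*x*y
∂g/∂z = 0
∇g at (1, -3, -3) = (18, -12, 0)
∇g · a = (18)(3) + (-12)(-2) + (0)(-1) = 78

78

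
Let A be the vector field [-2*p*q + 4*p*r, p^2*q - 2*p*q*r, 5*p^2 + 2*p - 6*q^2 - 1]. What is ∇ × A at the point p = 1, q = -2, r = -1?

(∇×A)₁ = ∂A₃/∂q − ∂A₂/∂r = 2*p*q - 12*q
(∇×A)₂ = ∂A₁/∂r − ∂A₃/∂p = -6*p - 2
(∇×A)₃ = ∂A₂/∂p − ∂A₁/∂q = 2*p*q + 2*p - 2*q*r
∇×A = (2*p*q - 12*q, -6*p - 2, 2*p*q + 2*p - 2*q*r)
At (1, -2, -1): (20, -8, -6).

(20, -8, -6)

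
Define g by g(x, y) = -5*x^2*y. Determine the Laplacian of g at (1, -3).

∂²g/∂x² = -10*y
∂²g/∂y² = 0
∇²g = -10*y
At (1, -3): 30.

30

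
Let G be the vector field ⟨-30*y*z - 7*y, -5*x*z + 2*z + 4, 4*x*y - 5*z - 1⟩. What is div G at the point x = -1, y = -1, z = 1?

-5

∂G₁/∂x = 0
∂G₂/∂y = 0
∂G₃/∂z = -5
∇·G = -5
At (-1, -1, 1): -5.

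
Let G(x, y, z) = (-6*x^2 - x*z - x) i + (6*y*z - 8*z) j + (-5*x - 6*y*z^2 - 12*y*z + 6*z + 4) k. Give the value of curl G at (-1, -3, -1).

(∇×G)₁ = ∂G₃/∂y − ∂G₂/∂z = -6*y - 6*z^2 - 12*z + 8
(∇×G)₂ = ∂G₁/∂z − ∂G₃/∂x = -x + 5
(∇×G)₃ = ∂G₂/∂x − ∂G₁/∂y = 0
∇×G = (-6*y - 6*z^2 - 12*z + 8, -x + 5, 0)
At (-1, -3, -1): (32, 6, 0).

(32, 6, 0)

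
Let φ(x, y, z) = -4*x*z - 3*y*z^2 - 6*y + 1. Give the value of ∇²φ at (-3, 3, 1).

∂²φ/∂x² = 0
∂²φ/∂y² = 0
∂²φ/∂z² = -6*y
∇²φ = -6*y
At (-3, 3, 1): -18.

-18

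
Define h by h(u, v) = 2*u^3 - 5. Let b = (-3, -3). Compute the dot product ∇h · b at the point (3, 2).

-162

∂h/∂u = 6*u^2
∂h/∂v = 0
∇h at (3, 2) = (54, 0)
∇h · b = (54)(-3) + (0)(-3) = -162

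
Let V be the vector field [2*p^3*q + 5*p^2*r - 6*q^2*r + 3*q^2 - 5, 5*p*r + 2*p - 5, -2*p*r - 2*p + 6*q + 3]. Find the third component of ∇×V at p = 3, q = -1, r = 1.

-53

(∇×V)_3 = ∂V₂/∂p − ∂V₁/∂q
= 5*r + 2 − (2*p^3 - 12*q*r + 6*q)
= -2*p^3 + 12*q*r - 6*q + 5*r + 2
At (3, -1, 1): -53.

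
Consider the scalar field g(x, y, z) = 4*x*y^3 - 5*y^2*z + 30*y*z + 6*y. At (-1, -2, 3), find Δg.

∂²g/∂x² = 0
∂²g/∂y² = 2*(12*x*y - 5*z)
∂²g/∂z² = 0
∇²g = 24*x*y - 10*z
At (-1, -2, 3): 18.

18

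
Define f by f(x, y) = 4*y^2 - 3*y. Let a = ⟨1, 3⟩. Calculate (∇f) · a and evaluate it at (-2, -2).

-57

∂f/∂x = 0
∂f/∂y = 8*y - 3
∇f at (-2, -2) = (0, -19)
∇f · a = (0)(1) + (-19)(3) = -57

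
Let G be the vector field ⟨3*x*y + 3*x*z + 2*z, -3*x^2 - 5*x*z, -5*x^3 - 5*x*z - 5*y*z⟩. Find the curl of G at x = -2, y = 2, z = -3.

(5, 41, 33)

(∇×G)₁ = ∂G₃/∂y − ∂G₂/∂z = 5*x - 5*z
(∇×G)₂ = ∂G₁/∂z − ∂G₃/∂x = 15*x^2 + 3*x + 5*z + 2
(∇×G)₃ = ∂G₂/∂x − ∂G₁/∂y = -9*x - 5*z
∇×G = (5*x - 5*z, 15*x^2 + 3*x + 5*z + 2, -9*x - 5*z)
At (-2, 2, -3): (5, 41, 33).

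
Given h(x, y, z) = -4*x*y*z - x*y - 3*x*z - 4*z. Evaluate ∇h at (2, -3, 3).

∂h/∂x = -4*y*z - y - 3*z
∂h/∂y = -4*x*z - x
∂h/∂z = -4*x*y - 3*x - 4
∇h = (-4*y*z - y - 3*z, -4*x*z - x, -4*x*y - 3*x - 4)
At (2, -3, 3): (30, -26, 14).

(30, -26, 14)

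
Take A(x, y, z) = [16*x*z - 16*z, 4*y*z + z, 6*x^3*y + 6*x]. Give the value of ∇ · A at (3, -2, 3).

60

∂A₁/∂x = 16*z
∂A₂/∂y = 4*z
∂A₃/∂z = 0
∇·A = 20*z
At (3, -2, 3): 60.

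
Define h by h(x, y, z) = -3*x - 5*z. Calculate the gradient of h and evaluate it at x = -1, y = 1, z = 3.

∂h/∂x = -3
∂h/∂y = 0
∂h/∂z = -5
∇h = (-3, 0, -5)
At (-1, 1, 3): (-3, 0, -5).

(-3, 0, -5)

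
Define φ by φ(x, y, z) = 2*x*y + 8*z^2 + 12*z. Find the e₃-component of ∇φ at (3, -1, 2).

(∇φ)_3 = ∂φ/∂z = 16*z + 12
At (3, -1, 2): 44.

44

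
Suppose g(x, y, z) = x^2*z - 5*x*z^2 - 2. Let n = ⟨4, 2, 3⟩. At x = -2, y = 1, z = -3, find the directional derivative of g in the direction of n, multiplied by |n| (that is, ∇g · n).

∂g/∂x = 2*x*z - 5*z^2
∂g/∂y = 0
∂g/∂z = x^2 - 10*x*z
∇g at (-2, 1, -3) = (-33, 0, -56)
∇g · n = (-33)(4) + (0)(2) + (-56)(3) = -300

-300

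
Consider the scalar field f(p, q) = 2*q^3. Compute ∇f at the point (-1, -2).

(0, 24)

∂f/∂p = 0
∂f/∂q = 6*q^2
∇f = (0, 6*q^2)
At (-1, -2): (0, 24).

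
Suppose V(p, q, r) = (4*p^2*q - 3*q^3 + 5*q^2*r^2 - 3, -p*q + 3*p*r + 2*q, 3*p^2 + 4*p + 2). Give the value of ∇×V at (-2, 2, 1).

(∇×V)₁ = ∂V₃/∂q − ∂V₂/∂r = -3*p
(∇×V)₂ = ∂V₁/∂r − ∂V₃/∂p = -6*p + 10*q^2*r - 4
(∇×V)₃ = ∂V₂/∂p − ∂V₁/∂q = -4*p^2 + 9*q^2 - 10*q*r^2 - q + 3*r
∇×V = (-3*p, -6*p + 10*q^2*r - 4, -4*p^2 + 9*q^2 - 10*q*r^2 - q + 3*r)
At (-2, 2, 1): (6, 48, 1).

(6, 48, 1)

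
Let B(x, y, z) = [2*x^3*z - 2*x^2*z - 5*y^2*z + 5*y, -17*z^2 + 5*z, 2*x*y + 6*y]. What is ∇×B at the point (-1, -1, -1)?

(-35, -7, 5)

(∇×B)₁ = ∂B₃/∂y − ∂B₂/∂z = 2*x + 34*z + 1
(∇×B)₂ = ∂B₁/∂z − ∂B₃/∂x = 2*x^3 - 2*x^2 - 5*y^2 - 2*y
(∇×B)₃ = ∂B₂/∂x − ∂B₁/∂y = 10*y*z - 5
∇×B = (2*x + 34*z + 1, 2*x^3 - 2*x^2 - 5*y^2 - 2*y, 10*y*z - 5)
At (-1, -1, -1): (-35, -7, 5).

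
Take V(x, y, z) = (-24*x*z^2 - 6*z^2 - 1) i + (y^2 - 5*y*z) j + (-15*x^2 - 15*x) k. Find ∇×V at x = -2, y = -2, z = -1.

(-10, -129, 0)

(∇×V)₁ = ∂V₃/∂y − ∂V₂/∂z = 5*y
(∇×V)₂ = ∂V₁/∂z − ∂V₃/∂x = -48*x*z + 30*x - 12*z + 15
(∇×V)₃ = ∂V₂/∂x − ∂V₁/∂y = 0
∇×V = (5*y, -48*x*z + 30*x - 12*z + 15, 0)
At (-2, -2, -1): (-10, -129, 0).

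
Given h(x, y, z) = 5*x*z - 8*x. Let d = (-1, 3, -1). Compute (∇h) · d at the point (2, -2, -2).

∂h/∂x = 5*z - 8
∂h/∂y = 0
∂h/∂z = 5*x
∇h at (2, -2, -2) = (-18, 0, 10)
∇h · d = (-18)(-1) + (0)(3) + (10)(-1) = 8

8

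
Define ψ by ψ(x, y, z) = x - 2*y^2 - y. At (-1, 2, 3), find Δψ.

∂²ψ/∂x² = 0
∂²ψ/∂y² = -4
∂²ψ/∂z² = 0
∇²ψ = -4
At (-1, 2, 3): -4.

-4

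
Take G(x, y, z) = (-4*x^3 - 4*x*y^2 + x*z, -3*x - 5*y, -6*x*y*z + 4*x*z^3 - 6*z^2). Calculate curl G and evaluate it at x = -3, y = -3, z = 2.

(36, -71, 69)

(∇×G)₁ = ∂G₃/∂y − ∂G₂/∂z = -6*x*z
(∇×G)₂ = ∂G₁/∂z − ∂G₃/∂x = x + 6*y*z - 4*z^3
(∇×G)₃ = ∂G₂/∂x − ∂G₁/∂y = 8*x*y - 3
∇×G = (-6*x*z, x + 6*y*z - 4*z^3, 8*x*y - 3)
At (-3, -3, 2): (36, -71, 69).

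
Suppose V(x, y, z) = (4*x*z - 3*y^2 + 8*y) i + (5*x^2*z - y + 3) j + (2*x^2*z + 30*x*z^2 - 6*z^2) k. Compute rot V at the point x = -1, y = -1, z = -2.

(∇×V)₁ = ∂V₃/∂y − ∂V₂/∂z = -5*x^2
(∇×V)₂ = ∂V₁/∂z − ∂V₃/∂x = -4*x*z + 4*x - 30*z^2
(∇×V)₃ = ∂V₂/∂x − ∂V₁/∂y = 10*x*z + 6*y - 8
∇×V = (-5*x^2, -4*x*z + 4*x - 30*z^2, 10*x*z + 6*y - 8)
At (-1, -1, -2): (-5, -132, 6).

(-5, -132, 6)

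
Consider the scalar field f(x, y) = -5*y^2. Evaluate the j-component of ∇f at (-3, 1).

-10

(∇f)_2 = ∂f/∂y = -10*y
At (-3, 1): -10.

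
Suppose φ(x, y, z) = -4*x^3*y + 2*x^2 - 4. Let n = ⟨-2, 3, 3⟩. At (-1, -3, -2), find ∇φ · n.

-52

∂φ/∂x = -12*x^2*y + 4*x
∂φ/∂y = -4*x^3
∂φ/∂z = 0
∇φ at (-1, -3, -2) = (32, 4, 0)
∇φ · n = (32)(-2) + (4)(3) + (0)(3) = -52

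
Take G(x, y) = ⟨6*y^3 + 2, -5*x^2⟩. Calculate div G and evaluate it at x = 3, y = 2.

0

∂G₁/∂x = 0
∂G₂/∂y = 0
∇·G = 0
At (3, 2): 0.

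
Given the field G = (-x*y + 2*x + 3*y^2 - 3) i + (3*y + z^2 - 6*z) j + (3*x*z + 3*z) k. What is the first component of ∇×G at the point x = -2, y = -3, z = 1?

4

(∇×G)_1 = ∂G₃/∂y − ∂G₂/∂z
= 0 − (2*z - 6)
= -2*z + 6
At (-2, -3, 1): 4.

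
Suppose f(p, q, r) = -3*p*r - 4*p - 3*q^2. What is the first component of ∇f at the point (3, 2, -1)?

-1

(∇f)_1 = ∂f/∂p = -3*r - 4
At (3, 2, -1): -1.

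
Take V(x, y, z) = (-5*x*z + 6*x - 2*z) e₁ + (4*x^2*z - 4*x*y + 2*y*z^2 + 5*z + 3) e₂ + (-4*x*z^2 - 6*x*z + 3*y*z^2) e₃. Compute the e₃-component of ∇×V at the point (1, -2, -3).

(∇×V)_3 = ∂V₂/∂x − ∂V₁/∂y
= 8*x*z - 4*y − (0)
= 8*x*z - 4*y
At (1, -2, -3): -16.

-16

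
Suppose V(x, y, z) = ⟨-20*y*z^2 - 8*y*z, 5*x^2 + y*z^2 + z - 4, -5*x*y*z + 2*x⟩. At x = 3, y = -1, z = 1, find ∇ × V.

(∇×V)₁ = ∂V₃/∂y − ∂V₂/∂z = -5*x*z - 2*y*z - 1
(∇×V)₂ = ∂V₁/∂z − ∂V₃/∂x = -35*y*z - 8*y - 2
(∇×V)₃ = ∂V₂/∂x − ∂V₁/∂y = 10*x + 20*z^2 + 8*z
∇×V = (-5*x*z - 2*y*z - 1, -35*y*z - 8*y - 2, 10*x + 20*z^2 + 8*z)
At (3, -1, 1): (-14, 41, 58).

(-14, 41, 58)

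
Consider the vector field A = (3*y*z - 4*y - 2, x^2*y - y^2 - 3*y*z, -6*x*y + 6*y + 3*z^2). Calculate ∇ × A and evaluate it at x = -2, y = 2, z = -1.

(24, 18, -1)

(∇×A)₁ = ∂A₃/∂y − ∂A₂/∂z = -6*x + 3*y + 6
(∇×A)₂ = ∂A₁/∂z − ∂A₃/∂x = 9*y
(∇×A)₃ = ∂A₂/∂x − ∂A₁/∂y = 2*x*y - 3*z + 4
∇×A = (-6*x + 3*y + 6, 9*y, 2*x*y - 3*z + 4)
At (-2, 2, -1): (24, 18, -1).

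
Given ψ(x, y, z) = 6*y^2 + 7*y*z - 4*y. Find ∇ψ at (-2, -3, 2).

(0, -26, -21)

∂ψ/∂x = 0
∂ψ/∂y = 12*y + 7*z - 4
∂ψ/∂z = 7*y
∇ψ = (0, 12*y + 7*z - 4, 7*y)
At (-2, -3, 2): (0, -26, -21).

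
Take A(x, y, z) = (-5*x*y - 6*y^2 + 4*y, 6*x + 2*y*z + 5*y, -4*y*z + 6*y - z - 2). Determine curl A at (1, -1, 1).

(4, 0, -5)

(∇×A)₁ = ∂A₃/∂y − ∂A₂/∂z = -2*y - 4*z + 6
(∇×A)₂ = ∂A₁/∂z − ∂A₃/∂x = 0
(∇×A)₃ = ∂A₂/∂x − ∂A₁/∂y = 5*x + 12*y + 2
∇×A = (-2*y - 4*z + 6, 0, 5*x + 12*y + 2)
At (1, -1, 1): (4, 0, -5).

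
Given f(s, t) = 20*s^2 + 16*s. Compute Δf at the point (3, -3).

∂²f/∂s² = 40
∂²f/∂t² = 0
∇²f = 40
At (3, -3): 40.

40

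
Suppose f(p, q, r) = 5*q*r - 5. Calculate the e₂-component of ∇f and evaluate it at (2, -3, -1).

-5

(∇f)_2 = ∂f/∂q = 5*r
At (2, -3, -1): -5.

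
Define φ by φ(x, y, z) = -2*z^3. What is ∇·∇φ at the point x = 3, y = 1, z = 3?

∂²φ/∂x² = 0
∂²φ/∂y² = 0
∂²φ/∂z² = -12*z
∇²φ = -12*z
At (3, 1, 3): -36.

-36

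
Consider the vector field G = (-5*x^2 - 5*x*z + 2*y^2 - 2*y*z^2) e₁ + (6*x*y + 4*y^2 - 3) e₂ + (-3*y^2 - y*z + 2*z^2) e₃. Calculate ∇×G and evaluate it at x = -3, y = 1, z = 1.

(-7, 11, 4)

(∇×G)₁ = ∂G₃/∂y − ∂G₂/∂z = -6*y - z
(∇×G)₂ = ∂G₁/∂z − ∂G₃/∂x = -5*x - 4*y*z
(∇×G)₃ = ∂G₂/∂x − ∂G₁/∂y = 2*y + 2*z^2
∇×G = (-6*y - z, -5*x - 4*y*z, 2*y + 2*z^2)
At (-3, 1, 1): (-7, 11, 4).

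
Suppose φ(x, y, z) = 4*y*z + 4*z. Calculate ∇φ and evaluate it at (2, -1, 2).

∂φ/∂x = 0
∂φ/∂y = 4*z
∂φ/∂z = 4*y + 4
∇φ = (0, 4*z, 4*y + 4)
At (2, -1, 2): (0, 8, 0).

(0, 8, 0)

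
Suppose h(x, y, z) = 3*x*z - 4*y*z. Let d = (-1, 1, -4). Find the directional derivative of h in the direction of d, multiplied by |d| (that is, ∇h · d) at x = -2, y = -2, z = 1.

-15

∂h/∂x = 3*z
∂h/∂y = -4*z
∂h/∂z = 3*x - 4*y
∇h at (-2, -2, 1) = (3, -4, 2)
∇h · d = (3)(-1) + (-4)(1) + (2)(-4) = -15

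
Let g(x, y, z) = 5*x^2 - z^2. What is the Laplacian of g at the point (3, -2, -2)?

∂²g/∂x² = 10
∂²g/∂y² = 0
∂²g/∂z² = -2
∇²g = 8
At (3, -2, -2): 8.

8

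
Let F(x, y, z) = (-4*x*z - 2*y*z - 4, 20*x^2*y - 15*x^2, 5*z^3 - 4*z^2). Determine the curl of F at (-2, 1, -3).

(∇×F)₁ = ∂F₃/∂y − ∂F₂/∂z = 0
(∇×F)₂ = ∂F₁/∂z − ∂F₃/∂x = -4*x - 2*y
(∇×F)₃ = ∂F₂/∂x − ∂F₁/∂y = 40*x*y - 30*x + 2*z
∇×F = (0, -4*x - 2*y, 40*x*y - 30*x + 2*z)
At (-2, 1, -3): (0, 6, -26).

(0, 6, -26)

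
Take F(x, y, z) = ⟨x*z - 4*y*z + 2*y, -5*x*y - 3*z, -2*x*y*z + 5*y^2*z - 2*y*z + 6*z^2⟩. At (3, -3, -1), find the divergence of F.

∂F₁/∂x = z
∂F₂/∂y = -5*x
∂F₃/∂z = -2*x*y + 5*y^2 - 2*y + 12*z
∇·F = -2*x*y - 5*x + 5*y^2 - 2*y + 13*z
At (3, -3, -1): 41.

41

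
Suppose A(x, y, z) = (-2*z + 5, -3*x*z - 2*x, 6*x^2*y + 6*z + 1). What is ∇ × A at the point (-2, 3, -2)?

(∇×A)₁ = ∂A₃/∂y − ∂A₂/∂z = 6*x^2 + 3*x
(∇×A)₂ = ∂A₁/∂z − ∂A₃/∂x = -12*x*y - 2
(∇×A)₃ = ∂A₂/∂x − ∂A₁/∂y = -3*z - 2
∇×A = (6*x^2 + 3*x, -12*x*y - 2, -3*z - 2)
At (-2, 3, -2): (18, 70, 4).

(18, 70, 4)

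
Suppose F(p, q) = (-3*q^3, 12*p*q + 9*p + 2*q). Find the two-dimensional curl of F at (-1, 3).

126

∂F₂/∂p = 12*q + 9
∂F₁/∂q = -9*q^2
Scalar curl = 9*q^2 + 12*q + 9
At (-1, 3): 126.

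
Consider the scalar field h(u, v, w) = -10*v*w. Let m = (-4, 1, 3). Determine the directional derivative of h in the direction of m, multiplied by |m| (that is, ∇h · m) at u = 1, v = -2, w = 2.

∂h/∂u = 0
∂h/∂v = -10*w
∂h/∂w = -10*v
∇h at (1, -2, 2) = (0, -20, 20)
∇h · m = (0)(-4) + (-20)(1) + (20)(3) = 40

40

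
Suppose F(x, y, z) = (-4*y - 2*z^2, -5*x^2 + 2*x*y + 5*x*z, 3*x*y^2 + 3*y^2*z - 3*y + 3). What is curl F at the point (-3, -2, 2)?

(∇×F)₁ = ∂F₃/∂y − ∂F₂/∂z = 6*x*y - 5*x + 6*y*z - 3
(∇×F)₂ = ∂F₁/∂z − ∂F₃/∂x = -3*y^2 - 4*z
(∇×F)₃ = ∂F₂/∂x − ∂F₁/∂y = -10*x + 2*y + 5*z + 4
∇×F = (6*x*y - 5*x + 6*y*z - 3, -3*y^2 - 4*z, -10*x + 2*y + 5*z + 4)
At (-3, -2, 2): (24, -20, 40).

(24, -20, 40)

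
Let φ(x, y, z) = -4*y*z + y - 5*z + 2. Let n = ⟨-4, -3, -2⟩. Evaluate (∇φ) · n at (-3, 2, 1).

35

∂φ/∂x = 0
∂φ/∂y = -4*z + 1
∂φ/∂z = -4*y - 5
∇φ at (-3, 2, 1) = (0, -3, -13)
∇φ · n = (0)(-4) + (-3)(-3) + (-13)(-2) = 35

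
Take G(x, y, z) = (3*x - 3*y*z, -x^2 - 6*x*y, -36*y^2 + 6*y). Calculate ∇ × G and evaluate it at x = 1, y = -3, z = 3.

(∇×G)₁ = ∂G₃/∂y − ∂G₂/∂z = -72*y + 6
(∇×G)₂ = ∂G₁/∂z − ∂G₃/∂x = -3*y
(∇×G)₃ = ∂G₂/∂x − ∂G₁/∂y = -2*x - 6*y + 3*z
∇×G = (-72*y + 6, -3*y, -2*x - 6*y + 3*z)
At (1, -3, 3): (222, 9, 25).

(222, 9, 25)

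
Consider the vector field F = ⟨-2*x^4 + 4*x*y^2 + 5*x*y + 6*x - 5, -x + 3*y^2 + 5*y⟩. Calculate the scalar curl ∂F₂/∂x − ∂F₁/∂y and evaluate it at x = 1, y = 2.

-22

∂F₂/∂x = -1
∂F₁/∂y = 8*x*y + 5*x
Scalar curl = -8*x*y - 5*x - 1
At (1, 2): -22.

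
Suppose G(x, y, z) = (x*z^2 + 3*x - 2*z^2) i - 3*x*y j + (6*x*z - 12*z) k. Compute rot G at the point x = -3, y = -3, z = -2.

(∇×G)₁ = ∂G₃/∂y − ∂G₂/∂z = 0
(∇×G)₂ = ∂G₁/∂z − ∂G₃/∂x = 2*x*z - 10*z
(∇×G)₃ = ∂G₂/∂x − ∂G₁/∂y = -3*y
∇×G = (0, 2*x*z - 10*z, -3*y)
At (-3, -3, -2): (0, 32, 9).

(0, 32, 9)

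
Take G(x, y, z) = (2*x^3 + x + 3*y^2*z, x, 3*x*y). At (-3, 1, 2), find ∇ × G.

(-9, 0, -11)

(∇×G)₁ = ∂G₃/∂y − ∂G₂/∂z = 3*x
(∇×G)₂ = ∂G₁/∂z − ∂G₃/∂x = 3*y^2 - 3*y
(∇×G)₃ = ∂G₂/∂x − ∂G₁/∂y = -6*y*z + 1
∇×G = (3*x, 3*y^2 - 3*y, -6*y*z + 1)
At (-3, 1, 2): (-9, 0, -11).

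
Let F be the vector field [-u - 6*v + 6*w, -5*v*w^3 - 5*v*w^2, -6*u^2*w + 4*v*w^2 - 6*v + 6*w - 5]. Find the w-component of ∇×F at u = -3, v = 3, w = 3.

6

(∇×F)_3 = ∂F₂/∂u − ∂F₁/∂v
= 0 − (-6)
= 6
At (-3, 3, 3): 6.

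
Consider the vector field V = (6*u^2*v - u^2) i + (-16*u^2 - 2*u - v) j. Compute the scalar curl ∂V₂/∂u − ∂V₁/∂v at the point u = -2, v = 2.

∂V₂/∂u = -32*u - 2
∂V₁/∂v = 6*u^2
Scalar curl = -6*u^2 - 32*u - 2
At (-2, 2): 38.

38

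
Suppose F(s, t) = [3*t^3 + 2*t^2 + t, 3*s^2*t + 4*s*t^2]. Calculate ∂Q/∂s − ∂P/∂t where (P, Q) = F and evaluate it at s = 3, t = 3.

-4

∂F₂/∂s = 6*s*t + 4*t^2
∂F₁/∂t = 9*t^2 + 4*t + 1
Scalar curl = 6*s*t - 5*t^2 - 4*t - 1
At (3, 3): -4.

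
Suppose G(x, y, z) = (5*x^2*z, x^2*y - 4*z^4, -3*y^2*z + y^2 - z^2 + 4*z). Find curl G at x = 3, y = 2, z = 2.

(108, 45, 12)

(∇×G)₁ = ∂G₃/∂y − ∂G₂/∂z = -6*y*z + 2*y + 16*z^3
(∇×G)₂ = ∂G₁/∂z − ∂G₃/∂x = 5*x^2
(∇×G)₃ = ∂G₂/∂x − ∂G₁/∂y = 2*x*y
∇×G = (-6*y*z + 2*y + 16*z^3, 5*x^2, 2*x*y)
At (3, 2, 2): (108, 45, 12).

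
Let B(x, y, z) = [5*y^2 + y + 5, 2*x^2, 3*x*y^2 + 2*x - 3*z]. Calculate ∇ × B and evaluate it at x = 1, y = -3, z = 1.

(∇×B)₁ = ∂B₃/∂y − ∂B₂/∂z = 6*x*y
(∇×B)₂ = ∂B₁/∂z − ∂B₃/∂x = -3*y^2 - 2
(∇×B)₃ = ∂B₂/∂x − ∂B₁/∂y = 4*x - 10*y - 1
∇×B = (6*x*y, -3*y^2 - 2, 4*x - 10*y - 1)
At (1, -3, 1): (-18, -29, 33).

(-18, -29, 33)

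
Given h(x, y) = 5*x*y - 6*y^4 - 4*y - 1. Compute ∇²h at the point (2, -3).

∂²h/∂x² = 0
∂²h/∂y² = -72*y^2
∇²h = -72*y^2
At (2, -3): -648.

-648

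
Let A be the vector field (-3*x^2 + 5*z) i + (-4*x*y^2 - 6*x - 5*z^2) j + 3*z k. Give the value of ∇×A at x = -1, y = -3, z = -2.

(-20, 5, -42)

(∇×A)₁ = ∂A₃/∂y − ∂A₂/∂z = 10*z
(∇×A)₂ = ∂A₁/∂z − ∂A₃/∂x = 5
(∇×A)₃ = ∂A₂/∂x − ∂A₁/∂y = -4*y^2 - 6
∇×A = (10*z, 5, -4*y^2 - 6)
At (-1, -3, -2): (-20, 5, -42).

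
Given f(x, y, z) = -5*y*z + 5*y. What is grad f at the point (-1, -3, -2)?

(0, 15, 15)

∂f/∂x = 0
∂f/∂y = -5*z + 5
∂f/∂z = -5*y
∇f = (0, -5*z + 5, -5*y)
At (-1, -3, -2): (0, 15, 15).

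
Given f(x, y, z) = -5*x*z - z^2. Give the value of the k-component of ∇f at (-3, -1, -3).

21

(∇f)_3 = ∂f/∂z = -5*x - 2*z
At (-3, -1, -3): 21.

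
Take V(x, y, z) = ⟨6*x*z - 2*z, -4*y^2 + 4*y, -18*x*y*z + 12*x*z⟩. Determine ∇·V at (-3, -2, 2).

∂V₁/∂x = 6*z
∂V₂/∂y = -8*y + 4
∂V₃/∂z = -18*x*y + 12*x
∇·V = -18*x*y + 12*x - 8*y + 6*z + 4
At (-3, -2, 2): -112.

-112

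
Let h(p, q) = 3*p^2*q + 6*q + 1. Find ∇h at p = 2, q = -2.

∂h/∂p = 6*p*q
∂h/∂q = 3*p^2 + 6
∇h = (6*p*q, 3*p^2 + 6)
At (2, -2): (-24, 18).

(-24, 18)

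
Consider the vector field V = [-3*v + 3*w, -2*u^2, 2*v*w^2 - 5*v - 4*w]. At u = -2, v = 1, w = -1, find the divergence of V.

-8

∂V₁/∂u = 0
∂V₂/∂v = 0
∂V₃/∂w = 4*v*w - 4
∇·V = 4*v*w - 4
At (-2, 1, -1): -8.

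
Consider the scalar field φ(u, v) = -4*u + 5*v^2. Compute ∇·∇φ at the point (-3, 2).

10

∂²φ/∂u² = 0
∂²φ/∂v² = 10
∇²φ = 10
At (-3, 2): 10.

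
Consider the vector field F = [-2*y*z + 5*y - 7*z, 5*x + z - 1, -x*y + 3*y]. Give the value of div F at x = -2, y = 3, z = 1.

∂F₁/∂x = 0
∂F₂/∂y = 0
∂F₃/∂z = 0
∇·F = 0
At (-2, 3, 1): 0.

0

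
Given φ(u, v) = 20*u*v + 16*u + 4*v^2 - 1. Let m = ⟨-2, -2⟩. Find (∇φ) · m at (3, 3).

∂φ/∂u = 20*v + 16
∂φ/∂v = 20*u + 8*v
∇φ at (3, 3) = (76, 84)
∇φ · m = (76)(-2) + (84)(-2) = -320

-320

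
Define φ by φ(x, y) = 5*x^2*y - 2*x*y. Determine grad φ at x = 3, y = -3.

(-84, 39)

∂φ/∂x = 10*x*y - 2*y
∂φ/∂y = 5*x^2 - 2*x
∇φ = (10*x*y - 2*y, 5*x^2 - 2*x)
At (3, -3): (-84, 39).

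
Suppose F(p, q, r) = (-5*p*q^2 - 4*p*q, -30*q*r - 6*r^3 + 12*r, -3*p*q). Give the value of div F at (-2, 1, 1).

∂F₁/∂p = -5*q^2 - 4*q
∂F₂/∂q = -30*r
∂F₃/∂r = 0
∇·F = -5*q^2 - 4*q - 30*r
At (-2, 1, 1): -39.

-39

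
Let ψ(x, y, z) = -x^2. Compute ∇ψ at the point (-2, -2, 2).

(4, 0, 0)

∂ψ/∂x = -2*x
∂ψ/∂y = 0
∂ψ/∂z = 0
∇ψ = (-2*x, 0, 0)
At (-2, -2, 2): (4, 0, 0).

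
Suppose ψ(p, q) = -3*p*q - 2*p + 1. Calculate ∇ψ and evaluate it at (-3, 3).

(-11, 9)

∂ψ/∂p = -3*q - 2
∂ψ/∂q = -3*p
∇ψ = (-3*q - 2, -3*p)
At (-3, 3): (-11, 9).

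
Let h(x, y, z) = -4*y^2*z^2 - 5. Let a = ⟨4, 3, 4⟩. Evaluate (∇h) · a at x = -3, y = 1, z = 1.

-56

∂h/∂x = 0
∂h/∂y = -8*y*z^2
∂h/∂z = -8*y^2*z
∇h at (-3, 1, 1) = (0, -8, -8)
∇h · a = (0)(4) + (-8)(3) + (-8)(4) = -56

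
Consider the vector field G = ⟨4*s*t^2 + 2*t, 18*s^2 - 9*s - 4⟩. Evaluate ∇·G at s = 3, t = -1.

4

∂G₁/∂s = 4*t^2
∂G₂/∂t = 0
∇·G = 4*t^2
At (3, -1): 4.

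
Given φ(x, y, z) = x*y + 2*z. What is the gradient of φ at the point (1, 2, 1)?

∂φ/∂x = y
∂φ/∂y = x
∂φ/∂z = 2
∇φ = (y, x, 2)
At (1, 2, 1): (2, 1, 2).

(2, 1, 2)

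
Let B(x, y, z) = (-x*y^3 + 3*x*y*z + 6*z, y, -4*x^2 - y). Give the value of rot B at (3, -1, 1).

(-1, 21, 0)

(∇×B)₁ = ∂B₃/∂y − ∂B₂/∂z = -1
(∇×B)₂ = ∂B₁/∂z − ∂B₃/∂x = 3*x*y + 8*x + 6
(∇×B)₃ = ∂B₂/∂x − ∂B₁/∂y = 3*x*y^2 - 3*x*z
∇×B = (-1, 3*x*y + 8*x + 6, 3*x*y^2 - 3*x*z)
At (3, -1, 1): (-1, 21, 0).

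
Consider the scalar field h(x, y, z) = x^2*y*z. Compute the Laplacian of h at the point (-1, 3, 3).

∂²h/∂x² = 2*y*z
∂²h/∂y² = 0
∂²h/∂z² = 0
∇²h = 2*y*z
At (-1, 3, 3): 18.

18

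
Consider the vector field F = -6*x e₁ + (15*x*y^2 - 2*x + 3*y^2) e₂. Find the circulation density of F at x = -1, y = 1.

13

∂F₂/∂x = 15*y^2 - 2
∂F₁/∂y = 0
Scalar curl = 15*y^2 - 2
At (-1, 1): 13.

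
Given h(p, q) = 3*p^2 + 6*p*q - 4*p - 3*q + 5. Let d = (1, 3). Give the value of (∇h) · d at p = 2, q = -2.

∂h/∂p = 6*p + 6*q - 4
∂h/∂q = 6*p - 3
∇h at (2, -2) = (-4, 9)
∇h · d = (-4)(1) + (9)(3) = 23

23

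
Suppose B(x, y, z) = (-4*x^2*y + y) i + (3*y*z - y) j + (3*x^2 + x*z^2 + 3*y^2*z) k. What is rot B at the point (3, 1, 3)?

(15, -27, 35)

(∇×B)₁ = ∂B₃/∂y − ∂B₂/∂z = 6*y*z - 3*y
(∇×B)₂ = ∂B₁/∂z − ∂B₃/∂x = -6*x - z^2
(∇×B)₃ = ∂B₂/∂x − ∂B₁/∂y = 4*x^2 - 1
∇×B = (6*y*z - 3*y, -6*x - z^2, 4*x^2 - 1)
At (3, 1, 3): (15, -27, 35).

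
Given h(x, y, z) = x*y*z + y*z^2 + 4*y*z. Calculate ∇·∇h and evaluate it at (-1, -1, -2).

-2

∂²h/∂x² = 0
∂²h/∂y² = 0
∂²h/∂z² = 2*y
∇²h = 2*y
At (-1, -1, -2): -2.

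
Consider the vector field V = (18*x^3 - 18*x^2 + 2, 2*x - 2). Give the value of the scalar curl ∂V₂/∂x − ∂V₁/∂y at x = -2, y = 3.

∂V₂/∂x = 2
∂V₁/∂y = 0
Scalar curl = 2
At (-2, 3): 2.

2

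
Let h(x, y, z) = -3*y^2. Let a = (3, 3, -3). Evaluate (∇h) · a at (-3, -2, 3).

36

∂h/∂x = 0
∂h/∂y = -6*y
∂h/∂z = 0
∇h at (-3, -2, 3) = (0, 12, 0)
∇h · a = (0)(3) + (12)(3) + (0)(-3) = 36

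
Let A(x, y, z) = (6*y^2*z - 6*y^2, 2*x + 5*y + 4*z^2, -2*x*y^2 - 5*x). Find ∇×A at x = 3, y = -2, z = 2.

(8, 37, 26)

(∇×A)₁ = ∂A₃/∂y − ∂A₂/∂z = -4*x*y - 8*z
(∇×A)₂ = ∂A₁/∂z − ∂A₃/∂x = 8*y^2 + 5
(∇×A)₃ = ∂A₂/∂x − ∂A₁/∂y = -12*y*z + 12*y + 2
∇×A = (-4*x*y - 8*z, 8*y^2 + 5, -12*y*z + 12*y + 2)
At (3, -2, 2): (8, 37, 26).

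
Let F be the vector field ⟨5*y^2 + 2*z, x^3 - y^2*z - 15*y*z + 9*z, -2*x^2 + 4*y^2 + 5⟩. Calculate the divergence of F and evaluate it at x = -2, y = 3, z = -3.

63

∂F₁/∂x = 0
∂F₂/∂y = -2*y*z - 15*z
∂F₃/∂z = 0
∇·F = -2*y*z - 15*z
At (-2, 3, -3): 63.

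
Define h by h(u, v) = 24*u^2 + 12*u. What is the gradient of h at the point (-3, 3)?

∂h/∂u = 48*u + 12
∂h/∂v = 0
∇h = (48*u + 12, 0)
At (-3, 3): (-132, 0).

(-132, 0)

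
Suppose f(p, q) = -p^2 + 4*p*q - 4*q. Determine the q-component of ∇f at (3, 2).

8

(∇f)_2 = ∂f/∂q = 4*p - 4
At (3, 2): 8.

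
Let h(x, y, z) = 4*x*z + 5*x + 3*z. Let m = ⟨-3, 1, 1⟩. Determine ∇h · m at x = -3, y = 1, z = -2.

∂h/∂x = 4*z + 5
∂h/∂y = 0
∂h/∂z = 4*x + 3
∇h at (-3, 1, -2) = (-3, 0, -9)
∇h · m = (-3)(-3) + (0)(1) + (-9)(1) = 0

0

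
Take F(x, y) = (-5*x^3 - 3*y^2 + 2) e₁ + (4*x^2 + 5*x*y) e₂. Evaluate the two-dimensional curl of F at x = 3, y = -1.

13

∂F₂/∂x = 8*x + 5*y
∂F₁/∂y = -6*y
Scalar curl = 8*x + 11*y
At (3, -1): 13.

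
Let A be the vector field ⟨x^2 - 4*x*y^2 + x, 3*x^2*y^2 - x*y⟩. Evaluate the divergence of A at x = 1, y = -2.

∂A₁/∂x = 2*x - 4*y^2 + 1
∂A₂/∂y = 6*x^2*y - x
∇·A = 6*x^2*y + x - 4*y^2 + 1
At (1, -2): -26.

-26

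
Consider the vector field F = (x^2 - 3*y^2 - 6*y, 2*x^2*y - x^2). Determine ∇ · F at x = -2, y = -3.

∂F₁/∂x = 2*x
∂F₂/∂y = 2*x^2
∇·F = 2*x^2 + 2*x
At (-2, -3): 4.

4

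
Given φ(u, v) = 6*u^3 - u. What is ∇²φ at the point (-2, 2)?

-72

∂²φ/∂u² = 36*u
∂²φ/∂v² = 0
∇²φ = 36*u
At (-2, 2): -72.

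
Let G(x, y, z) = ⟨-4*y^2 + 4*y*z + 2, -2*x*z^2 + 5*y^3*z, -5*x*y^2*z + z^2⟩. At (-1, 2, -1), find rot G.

(∇×G)₁ = ∂G₃/∂y − ∂G₂/∂z = -10*x*y*z + 4*x*z - 5*y^3
(∇×G)₂ = ∂G₁/∂z − ∂G₃/∂x = 5*y^2*z + 4*y
(∇×G)₃ = ∂G₂/∂x − ∂G₁/∂y = 8*y - 2*z^2 - 4*z
∇×G = (-10*x*y*z + 4*x*z - 5*y^3, 5*y^2*z + 4*y, 8*y - 2*z^2 - 4*z)
At (-1, 2, -1): (-56, -12, 18).

(-56, -12, 18)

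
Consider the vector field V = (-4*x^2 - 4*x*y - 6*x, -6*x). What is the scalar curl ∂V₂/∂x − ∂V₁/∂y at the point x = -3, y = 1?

-18

∂V₂/∂x = -6
∂V₁/∂y = -4*x
Scalar curl = 4*x - 6
At (-3, 1): -18.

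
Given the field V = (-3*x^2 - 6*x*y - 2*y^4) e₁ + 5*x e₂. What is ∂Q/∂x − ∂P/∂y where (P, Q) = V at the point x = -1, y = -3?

-217

∂V₂/∂x = 5
∂V₁/∂y = -6*x - 8*y^3
Scalar curl = 6*x + 8*y^3 + 5
At (-1, -3): -217.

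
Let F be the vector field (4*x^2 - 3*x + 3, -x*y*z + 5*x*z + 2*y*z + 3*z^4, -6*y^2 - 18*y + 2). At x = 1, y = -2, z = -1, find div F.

∂F₁/∂x = 8*x - 3
∂F₂/∂y = -x*z + 2*z
∂F₃/∂z = 0
∇·F = -x*z + 8*x + 2*z - 3
At (1, -2, -1): 4.

4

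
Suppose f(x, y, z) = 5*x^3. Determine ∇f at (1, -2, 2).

(15, 0, 0)

∂f/∂x = 15*x^2
∂f/∂y = 0
∂f/∂z = 0
∇f = (15*x^2, 0, 0)
At (1, -2, 2): (15, 0, 0).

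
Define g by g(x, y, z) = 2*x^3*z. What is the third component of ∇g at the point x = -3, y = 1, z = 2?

-54

(∇g)_3 = ∂g/∂z = 2*x^3
At (-3, 1, 2): -54.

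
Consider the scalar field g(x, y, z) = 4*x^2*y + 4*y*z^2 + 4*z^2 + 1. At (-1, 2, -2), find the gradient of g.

∂g/∂x = 8*x*y
∂g/∂y = 4*x^2 + 4*z^2
∂g/∂z = 8*y*z + 8*z
∇g = (8*x*y, 4*x^2 + 4*z^2, 8*y*z + 8*z)
At (-1, 2, -2): (-16, 20, -48).

(-16, 20, -48)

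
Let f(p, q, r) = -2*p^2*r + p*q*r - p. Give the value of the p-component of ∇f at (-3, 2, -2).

-29

(∇f)_1 = ∂f/∂p = -4*p*r + q*r - 1
At (-3, 2, -2): -29.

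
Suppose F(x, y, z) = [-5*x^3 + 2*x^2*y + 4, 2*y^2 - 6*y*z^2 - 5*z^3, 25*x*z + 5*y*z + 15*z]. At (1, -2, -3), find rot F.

(192, 75, -2)

(∇×F)₁ = ∂F₃/∂y − ∂F₂/∂z = 12*y*z + 15*z^2 + 5*z
(∇×F)₂ = ∂F₁/∂z − ∂F₃/∂x = -25*z
(∇×F)₃ = ∂F₂/∂x − ∂F₁/∂y = -2*x^2
∇×F = (12*y*z + 15*z^2 + 5*z, -25*z, -2*x^2)
At (1, -2, -3): (192, 75, -2).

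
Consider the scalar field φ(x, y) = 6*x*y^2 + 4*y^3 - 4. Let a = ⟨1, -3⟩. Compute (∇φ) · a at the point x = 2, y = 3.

∂φ/∂x = 6*y^2
∂φ/∂y = 12*x*y + 12*y^2
∇φ at (2, 3) = (54, 180)
∇φ · a = (54)(1) + (180)(-3) = -486

-486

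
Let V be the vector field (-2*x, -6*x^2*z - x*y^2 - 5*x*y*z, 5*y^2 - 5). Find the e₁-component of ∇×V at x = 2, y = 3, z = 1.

84

(∇×V)_1 = ∂V₃/∂y − ∂V₂/∂z
= 10*y − (-6*x^2 - 5*x*y)
= 6*x^2 + 5*x*y + 10*y
At (2, 3, 1): 84.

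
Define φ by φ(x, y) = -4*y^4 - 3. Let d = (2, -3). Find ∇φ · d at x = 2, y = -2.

∂φ/∂x = 0
∂φ/∂y = -16*y^3
∇φ at (2, -2) = (0, 128)
∇φ · d = (0)(2) + (128)(-3) = -384

-384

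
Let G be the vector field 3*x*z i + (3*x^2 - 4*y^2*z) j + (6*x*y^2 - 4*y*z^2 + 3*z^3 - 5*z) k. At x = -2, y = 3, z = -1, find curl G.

(∇×G)₁ = ∂G₃/∂y − ∂G₂/∂z = 12*x*y + 4*y^2 - 4*z^2
(∇×G)₂ = ∂G₁/∂z − ∂G₃/∂x = 3*x - 6*y^2
(∇×G)₃ = ∂G₂/∂x − ∂G₁/∂y = 6*x
∇×G = (12*x*y + 4*y^2 - 4*z^2, 3*x - 6*y^2, 6*x)
At (-2, 3, -1): (-40, -60, -12).

(-40, -60, -12)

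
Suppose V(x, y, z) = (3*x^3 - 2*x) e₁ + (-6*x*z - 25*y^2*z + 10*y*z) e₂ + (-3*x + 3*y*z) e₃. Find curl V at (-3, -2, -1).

(99, 3, 6)

(∇×V)₁ = ∂V₃/∂y − ∂V₂/∂z = 6*x + 25*y^2 - 10*y + 3*z
(∇×V)₂ = ∂V₁/∂z − ∂V₃/∂x = 3
(∇×V)₃ = ∂V₂/∂x − ∂V₁/∂y = -6*z
∇×V = (6*x + 25*y^2 - 10*y + 3*z, 3, -6*z)
At (-3, -2, -1): (99, 3, 6).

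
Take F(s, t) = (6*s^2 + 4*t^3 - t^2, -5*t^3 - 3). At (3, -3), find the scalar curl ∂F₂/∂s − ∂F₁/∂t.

∂F₂/∂s = 0
∂F₁/∂t = 12*t^2 - 2*t
Scalar curl = -12*t^2 + 2*t
At (3, -3): -114.

-114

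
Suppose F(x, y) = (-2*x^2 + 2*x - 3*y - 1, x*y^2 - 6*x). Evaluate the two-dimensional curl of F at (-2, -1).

-2

∂F₂/∂x = y^2 - 6
∂F₁/∂y = -3
Scalar curl = y^2 - 3
At (-2, -1): -2.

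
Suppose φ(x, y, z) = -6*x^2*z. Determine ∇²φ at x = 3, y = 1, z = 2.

∂²φ/∂x² = -12*z
∂²φ/∂y² = 0
∂²φ/∂z² = 0
∇²φ = -12*z
At (3, 1, 2): -24.

-24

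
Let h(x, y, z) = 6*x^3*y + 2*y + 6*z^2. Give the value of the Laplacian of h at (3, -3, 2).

-312

∂²h/∂x² = 36*x*y
∂²h/∂y² = 0
∂²h/∂z² = 12
∇²h = 36*x*y + 12
At (3, -3, 2): -312.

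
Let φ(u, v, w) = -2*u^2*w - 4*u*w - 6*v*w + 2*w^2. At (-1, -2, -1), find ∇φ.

(0, 6, 10)

∂φ/∂u = -4*u*w - 4*w
∂φ/∂v = -6*w
∂φ/∂w = -2*u^2 - 4*u - 6*v + 4*w
∇φ = (-4*u*w - 4*w, -6*w, -2*u^2 - 4*u - 6*v + 4*w)
At (-1, -2, -1): (0, 6, 10).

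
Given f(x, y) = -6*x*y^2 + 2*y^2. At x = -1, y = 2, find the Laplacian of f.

∂²f/∂x² = 0
∂²f/∂y² = 4*(-3*x + 1)
∇²f = -12*x + 4
At (-1, 2): 16.

16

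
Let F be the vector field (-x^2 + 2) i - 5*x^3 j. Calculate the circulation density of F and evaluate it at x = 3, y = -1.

-135

∂F₂/∂x = -15*x^2
∂F₁/∂y = 0
Scalar curl = -15*x^2
At (3, -1): -135.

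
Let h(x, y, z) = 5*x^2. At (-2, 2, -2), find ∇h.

∂h/∂x = 10*x
∂h/∂y = 0
∂h/∂z = 0
∇h = (10*x, 0, 0)
At (-2, 2, -2): (-20, 0, 0).

(-20, 0, 0)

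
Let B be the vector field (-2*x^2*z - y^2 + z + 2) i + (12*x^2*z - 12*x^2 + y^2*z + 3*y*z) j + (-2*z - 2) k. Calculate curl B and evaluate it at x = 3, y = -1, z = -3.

(∇×B)₁ = ∂B₃/∂y − ∂B₂/∂z = -12*x^2 - y^2 - 3*y
(∇×B)₂ = ∂B₁/∂z − ∂B₃/∂x = -2*x^2 + 1
(∇×B)₃ = ∂B₂/∂x − ∂B₁/∂y = 24*x*z - 24*x + 2*y
∇×B = (-12*x^2 - y^2 - 3*y, -2*x^2 + 1, 24*x*z - 24*x + 2*y)
At (3, -1, -3): (-106, -17, -290).

(-106, -17, -290)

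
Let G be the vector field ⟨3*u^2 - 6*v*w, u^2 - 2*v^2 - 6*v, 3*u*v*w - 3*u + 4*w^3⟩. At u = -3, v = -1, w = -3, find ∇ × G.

(∇×G)₁ = ∂G₃/∂v − ∂G₂/∂w = 3*u*w
(∇×G)₂ = ∂G₁/∂w − ∂G₃/∂u = -3*v*w - 6*v + 3
(∇×G)₃ = ∂G₂/∂u − ∂G₁/∂v = 2*u + 6*w
∇×G = (3*u*w, -3*v*w - 6*v + 3, 2*u + 6*w)
At (-3, -1, -3): (27, 0, -24).

(27, 0, -24)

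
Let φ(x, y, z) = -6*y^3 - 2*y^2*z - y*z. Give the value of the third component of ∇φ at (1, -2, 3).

(∇φ)_3 = ∂φ/∂z = -2*y^2 - y
At (1, -2, 3): -6.

-6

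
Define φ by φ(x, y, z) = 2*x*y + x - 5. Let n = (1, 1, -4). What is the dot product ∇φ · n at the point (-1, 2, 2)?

3

∂φ/∂x = 2*y + 1
∂φ/∂y = 2*x
∂φ/∂z = 0
∇φ at (-1, 2, 2) = (5, -2, 0)
∇φ · n = (5)(1) + (-2)(1) + (0)(-4) = 3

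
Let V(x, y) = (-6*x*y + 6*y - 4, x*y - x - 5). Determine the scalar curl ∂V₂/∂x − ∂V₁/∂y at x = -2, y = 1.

-18

∂V₂/∂x = y - 1
∂V₁/∂y = -6*x + 6
Scalar curl = 6*x + y - 7
At (-2, 1): -18.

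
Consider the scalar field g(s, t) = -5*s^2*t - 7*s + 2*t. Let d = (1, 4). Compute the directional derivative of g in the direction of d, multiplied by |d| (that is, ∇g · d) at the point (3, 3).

∂g/∂s = -10*s*t - 7
∂g/∂t = -5*s^2 + 2
∇g at (3, 3) = (-97, -43)
∇g · d = (-97)(1) + (-43)(4) = -269

-269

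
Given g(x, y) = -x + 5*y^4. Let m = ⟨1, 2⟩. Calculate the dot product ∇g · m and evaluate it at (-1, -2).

-321

∂g/∂x = -1
∂g/∂y = 20*y^3
∇g at (-1, -2) = (-1, -160)
∇g · m = (-1)(1) + (-160)(2) = -321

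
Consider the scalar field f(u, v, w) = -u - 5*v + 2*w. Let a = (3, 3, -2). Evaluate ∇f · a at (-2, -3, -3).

∂f/∂u = -1
∂f/∂v = -5
∂f/∂w = 2
∇f at (-2, -3, -3) = (-1, -5, 2)
∇f · a = (-1)(3) + (-5)(3) + (2)(-2) = -22

-22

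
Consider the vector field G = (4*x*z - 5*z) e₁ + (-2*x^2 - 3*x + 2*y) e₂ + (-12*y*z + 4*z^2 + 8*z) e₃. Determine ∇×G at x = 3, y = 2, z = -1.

(12, 7, -15)

(∇×G)₁ = ∂G₃/∂y − ∂G₂/∂z = -12*z
(∇×G)₂ = ∂G₁/∂z − ∂G₃/∂x = 4*x - 5
(∇×G)₃ = ∂G₂/∂x − ∂G₁/∂y = -4*x - 3
∇×G = (-12*z, 4*x - 5, -4*x - 3)
At (3, 2, -1): (12, 7, -15).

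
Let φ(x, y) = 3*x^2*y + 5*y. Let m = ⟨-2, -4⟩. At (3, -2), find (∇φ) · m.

-56

∂φ/∂x = 6*x*y
∂φ/∂y = 3*x^2 + 5
∇φ at (3, -2) = (-36, 32)
∇φ · m = (-36)(-2) + (32)(-4) = -56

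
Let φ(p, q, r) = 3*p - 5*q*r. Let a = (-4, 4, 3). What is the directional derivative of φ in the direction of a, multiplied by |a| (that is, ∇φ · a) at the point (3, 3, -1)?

-37

∂φ/∂p = 3
∂φ/∂q = -5*r
∂φ/∂r = -5*q
∇φ at (3, 3, -1) = (3, 5, -15)
∇φ · a = (3)(-4) + (5)(4) + (-15)(3) = -37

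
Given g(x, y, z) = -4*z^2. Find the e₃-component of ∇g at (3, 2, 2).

-16

(∇g)_3 = ∂g/∂z = -8*z
At (3, 2, 2): -16.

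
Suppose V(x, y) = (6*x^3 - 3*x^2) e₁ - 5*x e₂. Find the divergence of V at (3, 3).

∂V₁/∂x = 18*x^2 - 6*x
∂V₂/∂y = 0
∇·V = 18*x^2 - 6*x
At (3, 3): 144.

144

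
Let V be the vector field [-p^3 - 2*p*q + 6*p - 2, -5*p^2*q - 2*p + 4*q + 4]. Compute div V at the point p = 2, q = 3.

∂V₁/∂p = -3*p^2 - 2*q + 6
∂V₂/∂q = -5*p^2 + 4
∇·V = -8*p^2 - 2*q + 10
At (2, 3): -28.

-28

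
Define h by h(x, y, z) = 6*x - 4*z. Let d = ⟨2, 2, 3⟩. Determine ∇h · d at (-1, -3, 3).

0

∂h/∂x = 6
∂h/∂y = 0
∂h/∂z = -4
∇h at (-1, -3, 3) = (6, 0, -4)
∇h · d = (6)(2) + (0)(2) + (-4)(3) = 0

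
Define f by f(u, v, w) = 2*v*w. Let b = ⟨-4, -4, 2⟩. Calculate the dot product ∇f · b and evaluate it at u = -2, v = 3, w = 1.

4

∂f/∂u = 0
∂f/∂v = 2*w
∂f/∂w = 2*v
∇f at (-2, 3, 1) = (0, 2, 6)
∇f · b = (0)(-4) + (2)(-4) + (6)(2) = 4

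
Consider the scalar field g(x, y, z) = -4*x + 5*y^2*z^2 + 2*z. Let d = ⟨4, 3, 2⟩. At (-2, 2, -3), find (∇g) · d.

∂g/∂x = -4
∂g/∂y = 10*y*z^2
∂g/∂z = 10*y^2*z + 2
∇g at (-2, 2, -3) = (-4, 180, -118)
∇g · d = (-4)(4) + (180)(3) + (-118)(2) = 288

288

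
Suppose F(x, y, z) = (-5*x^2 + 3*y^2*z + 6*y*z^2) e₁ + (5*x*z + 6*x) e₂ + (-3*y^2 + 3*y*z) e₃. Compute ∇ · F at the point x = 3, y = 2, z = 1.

-24

∂F₁/∂x = -10*x
∂F₂/∂y = 0
∂F₃/∂z = 3*y
∇·F = -10*x + 3*y
At (3, 2, 1): -24.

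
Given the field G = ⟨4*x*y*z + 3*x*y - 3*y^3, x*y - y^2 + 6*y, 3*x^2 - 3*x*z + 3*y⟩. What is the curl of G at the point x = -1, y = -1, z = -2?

(∇×G)₁ = ∂G₃/∂y − ∂G₂/∂z = 3
(∇×G)₂ = ∂G₁/∂z − ∂G₃/∂x = 4*x*y - 6*x + 3*z
(∇×G)₃ = ∂G₂/∂x − ∂G₁/∂y = -4*x*z - 3*x + 9*y^2 + y
∇×G = (3, 4*x*y - 6*x + 3*z, -4*x*z - 3*x + 9*y^2 + y)
At (-1, -1, -2): (3, 4, 3).

(3, 4, 3)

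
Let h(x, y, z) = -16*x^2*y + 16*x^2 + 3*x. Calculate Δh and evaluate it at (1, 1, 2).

0

∂²h/∂x² = 32*(-y + 1)
∂²h/∂y² = 0
∂²h/∂z² = 0
∇²h = -32*y + 32
At (1, 1, 2): 0.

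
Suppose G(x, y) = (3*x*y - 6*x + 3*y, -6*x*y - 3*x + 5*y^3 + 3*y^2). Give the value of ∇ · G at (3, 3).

∂G₁/∂x = 3*y - 6
∂G₂/∂y = -6*x + 15*y^2 + 6*y
∇·G = -6*x + 15*y^2 + 9*y - 6
At (3, 3): 138.

138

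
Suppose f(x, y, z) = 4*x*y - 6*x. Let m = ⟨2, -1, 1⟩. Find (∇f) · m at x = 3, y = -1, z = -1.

∂f/∂x = 4*y - 6
∂f/∂y = 4*x
∂f/∂z = 0
∇f at (3, -1, -1) = (-10, 12, 0)
∇f · m = (-10)(2) + (12)(-1) + (0)(1) = -32

-32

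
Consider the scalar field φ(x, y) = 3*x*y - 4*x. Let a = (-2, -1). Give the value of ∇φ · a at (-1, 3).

∂φ/∂x = 3*y - 4
∂φ/∂y = 3*x
∇φ at (-1, 3) = (5, -3)
∇φ · a = (5)(-2) + (-3)(-1) = -7

-7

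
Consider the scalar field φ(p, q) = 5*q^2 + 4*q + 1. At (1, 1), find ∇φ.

∂φ/∂p = 0
∂φ/∂q = 10*q + 4
∇φ = (0, 10*q + 4)
At (1, 1): (0, 14).

(0, 14)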